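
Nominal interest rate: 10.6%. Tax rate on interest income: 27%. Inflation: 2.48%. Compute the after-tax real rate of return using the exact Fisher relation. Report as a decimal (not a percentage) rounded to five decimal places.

0.05131

After-tax nominal return = 10.6% × (1 − 0.27) = 7.7380%.
1 + r = 1.07738 / 1.02480 = 1.051308
After-tax real rate = 1.051308 − 1 → 0.05131.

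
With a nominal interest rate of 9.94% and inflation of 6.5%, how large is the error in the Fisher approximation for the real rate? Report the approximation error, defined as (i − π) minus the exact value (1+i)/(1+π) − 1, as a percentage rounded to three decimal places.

Approximate: r ≈ 9.940% − 6.500% = 3.4400%
Exact: (1 + 0.0994)/(1 + 0.0650) − 1 = 3.2300%
Error = 3.4400% − 3.2300% = 0.2100% → 0.210%.

0.210%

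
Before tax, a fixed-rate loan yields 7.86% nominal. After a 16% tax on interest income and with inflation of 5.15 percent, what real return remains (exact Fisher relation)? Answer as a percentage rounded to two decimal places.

After-tax nominal return = 7.86% × (1 − 0.16) = 6.6024%.
1 + r = 1.066024 / 1.05150 = 1.013813
After-tax real rate = 1.013813 − 1 → 1.38%.

1.38%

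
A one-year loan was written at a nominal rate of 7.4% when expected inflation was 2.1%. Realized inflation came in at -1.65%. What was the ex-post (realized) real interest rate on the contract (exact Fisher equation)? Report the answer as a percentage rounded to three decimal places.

9.202%

Ex-post: (1 + 0.0740)/(1 − 0.0165) − 1 = 9.2018%
So the realized real rate is 9.202%.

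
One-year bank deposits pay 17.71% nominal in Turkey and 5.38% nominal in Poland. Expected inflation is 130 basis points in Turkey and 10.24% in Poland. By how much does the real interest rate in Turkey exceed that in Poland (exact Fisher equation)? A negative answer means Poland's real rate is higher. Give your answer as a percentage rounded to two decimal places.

Turkey: (1 + 0.1771)/(1 + 0.0130) − 1 = 16.1994%
Poland: (1 + 0.0538)/(1 + 0.1024) − 1 = -4.4086%
Differential = 16.1994% − (-4.4086%) = 20.6080% → 20.61%.

20.61%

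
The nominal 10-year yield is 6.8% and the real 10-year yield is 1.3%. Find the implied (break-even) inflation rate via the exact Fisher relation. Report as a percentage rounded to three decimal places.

5.429%

(1 + π) = (1 + i)/(1 + r) = 1.06800 / 1.01300 = 1.054294
Break-even inflation = 1.054294 − 1 → 5.429%.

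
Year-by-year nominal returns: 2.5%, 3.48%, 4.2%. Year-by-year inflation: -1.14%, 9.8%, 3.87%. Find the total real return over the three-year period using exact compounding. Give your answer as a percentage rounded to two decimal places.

-1.98%

Nominal growth factor = 1.0250 × 1.0348 × 1.0420 = 1.105218
Price-level growth factor = 0.9886 × 1.0980 × 1.0387 = 1.127491
Real growth factor = 1.105218 / 1.127491 = 0.980246
Total real return = 0.980246 − 1 → -1.98%.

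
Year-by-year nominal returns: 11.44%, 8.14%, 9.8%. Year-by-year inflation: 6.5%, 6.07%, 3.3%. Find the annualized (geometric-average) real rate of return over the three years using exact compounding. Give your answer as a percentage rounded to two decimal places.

4.28%

Compound the nominal returns: 1.1144 × 1.0814 × 1.0980 = 1.32321315.
Compound inflation: 1.0650 × 1.0607 × 1.0330 = 1.16692380.
Deflate: 1.32321315 / 1.16692380 = 1.13393278.
Annualized real rate = 1.13393278^(1/3) − 1 = 4.2787% → 4.28%.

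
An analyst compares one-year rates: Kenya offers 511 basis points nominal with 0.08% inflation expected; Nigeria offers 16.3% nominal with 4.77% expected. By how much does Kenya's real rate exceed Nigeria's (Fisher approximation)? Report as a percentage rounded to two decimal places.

-6.50%

Kenya: 5.11% − 0.08% = 5.030%
Nigeria: 16.3% − 4.77% = 11.530%
Differential = -6.500% → -6.50%.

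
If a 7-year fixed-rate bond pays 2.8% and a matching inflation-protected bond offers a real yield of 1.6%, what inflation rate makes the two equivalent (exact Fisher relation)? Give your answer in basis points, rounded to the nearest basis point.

(1 + π) = (1 + i)/(1 + r) = 1.02800 / 1.01600 = 1.011811
Break-even inflation = 1.011811 − 1 → 118 basis points.

118 basis points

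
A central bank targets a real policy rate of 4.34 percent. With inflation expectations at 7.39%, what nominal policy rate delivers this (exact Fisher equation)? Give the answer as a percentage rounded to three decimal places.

(1 + i) = (1 + r)(1 + π) = 1.04340 × 1.07390 = 1.12050726
i = 1.12050726 − 1, so the required nominal rate is 12.051%.

12.051%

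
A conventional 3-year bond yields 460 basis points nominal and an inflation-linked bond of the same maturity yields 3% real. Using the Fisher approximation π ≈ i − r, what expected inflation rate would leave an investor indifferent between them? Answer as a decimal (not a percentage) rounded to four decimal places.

0.0160

π ≈ i − r = 4.6% − 3% → 0.0160.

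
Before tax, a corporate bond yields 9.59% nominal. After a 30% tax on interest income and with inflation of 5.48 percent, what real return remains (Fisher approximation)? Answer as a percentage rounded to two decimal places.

After-tax nominal return = 9.59% × (1 − 0.3) = 6.7130%.
r ≈ 6.7130% − 5.48% → 1.23%.

1.23%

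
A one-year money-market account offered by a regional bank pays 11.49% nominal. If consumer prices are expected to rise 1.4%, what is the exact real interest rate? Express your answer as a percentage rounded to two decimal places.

9.95%

By the Fisher identity, 1 + r = (1 + i)/(1 + π).
1 + r = 1.11490 / 1.01400 = 1.099507
r = 1.099507 − 1 = 9.9507%, i.e. 9.95%.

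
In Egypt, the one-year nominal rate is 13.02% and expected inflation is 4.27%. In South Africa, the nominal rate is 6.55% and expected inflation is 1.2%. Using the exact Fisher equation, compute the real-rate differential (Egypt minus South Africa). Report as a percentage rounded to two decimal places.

3.11%

Egypt: (1 + 0.1302)/(1 + 0.0427) − 1 = 8.3917%
South Africa: (1 + 0.0655)/(1 + 0.0120) − 1 = 5.2866%
Differential = 8.3917% − 5.2866% = 3.1051% → 3.11%.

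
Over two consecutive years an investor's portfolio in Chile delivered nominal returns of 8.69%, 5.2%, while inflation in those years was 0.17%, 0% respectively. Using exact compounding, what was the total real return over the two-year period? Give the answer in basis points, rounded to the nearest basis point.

Nominal growth factor = 1.0869 × 1.0520 = 1.143419
Price-level growth factor = 1.0017 × 1.0000 = 1.001700
Real growth factor = 1.143419 / 1.001700 = 1.141478
Total real return = 1.141478 − 1 → 1415 basis points.

1415 basis points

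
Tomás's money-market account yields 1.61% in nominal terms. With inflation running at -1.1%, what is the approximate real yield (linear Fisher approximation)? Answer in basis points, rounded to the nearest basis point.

271 basis points

r ≈ i − π = 1.61% − (-1.1%) = 271 basis points.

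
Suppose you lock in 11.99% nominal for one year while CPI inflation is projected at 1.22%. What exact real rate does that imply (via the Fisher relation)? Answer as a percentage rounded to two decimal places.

10.64%

By the Fisher relation, 1 + r = (1 + i)/(1 + π).
1 + r = 1.11990 / 1.01220 = 1.106402
r = 1.106402 − 1 = 10.6402%, i.e. 10.64%.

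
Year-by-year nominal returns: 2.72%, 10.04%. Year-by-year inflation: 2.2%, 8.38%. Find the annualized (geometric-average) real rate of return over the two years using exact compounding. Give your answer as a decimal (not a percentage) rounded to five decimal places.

Compound the nominal returns: 1.0272 × 1.1004 = 1.13033088.
Compound inflation: 1.0220 × 1.0838 = 1.10764360.
Deflate: 1.13033088 / 1.10764360 = 1.02048247.
Annualized real rate = 1.02048247^(1/2) − 1 = 1.0189% → 0.01019.

0.01019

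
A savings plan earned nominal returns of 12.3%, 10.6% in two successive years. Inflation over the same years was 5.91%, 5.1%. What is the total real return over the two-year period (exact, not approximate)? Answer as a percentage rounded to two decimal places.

11.58%

Nominal growth factor = 1.1230 × 1.1060 = 1.242038
Price-level growth factor = 1.0591 × 1.0510 = 1.113114
Real growth factor = 1.242038 / 1.113114 = 1.115823
Total real return = 1.115823 − 1 → 11.58%.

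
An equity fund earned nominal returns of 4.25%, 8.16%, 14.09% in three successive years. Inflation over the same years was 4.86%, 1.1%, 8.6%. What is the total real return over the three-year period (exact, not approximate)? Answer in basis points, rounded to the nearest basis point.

1174 basis points

Compound the nominal returns: 1.0425 × 1.0816 × 1.1409 = 1.286442.
Compound inflation: 1.0486 × 1.0110 × 1.0860 = 1.151306.
Deflate: 1.286442 / 1.151306 = 1.117376.
Total real return = 1.117376 − 1 → 1174 basis points.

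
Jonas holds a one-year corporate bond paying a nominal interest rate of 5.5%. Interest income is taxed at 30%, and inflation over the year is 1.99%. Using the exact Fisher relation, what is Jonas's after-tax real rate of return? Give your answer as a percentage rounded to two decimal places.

1.82%

After-tax nominal return = 5.5% × (1 − 0.3) = 3.8500%.
1 + r = 1.03850 / 1.01990 = 1.018237
After-tax real rate = 1.018237 − 1 → 1.82%.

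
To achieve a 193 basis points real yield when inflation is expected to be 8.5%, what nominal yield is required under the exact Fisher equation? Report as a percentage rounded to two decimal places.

(1 + i) = (1 + r)(1 + π) = 1.01930 × 1.08500 = 1.1059405
i = 1.1059405 − 1, so the required nominal rate is 10.59%.

10.59%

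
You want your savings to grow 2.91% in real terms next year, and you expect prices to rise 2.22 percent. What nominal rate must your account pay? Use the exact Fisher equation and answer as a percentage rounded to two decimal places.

5.19%

(1 + i) = (1 + r)(1 + π) = 1.02910 × 1.02220 = 1.05194602
i = 1.05194602 − 1, so the required nominal rate is 5.19%.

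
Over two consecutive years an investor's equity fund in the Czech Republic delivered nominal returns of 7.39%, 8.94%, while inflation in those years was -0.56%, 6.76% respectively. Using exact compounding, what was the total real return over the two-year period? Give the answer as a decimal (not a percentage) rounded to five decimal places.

0.10200

Nominal growth factor = 1.0739 × 1.0894 = 1.169907
Price-level growth factor = 0.9944 × 1.0676 = 1.061621
Real growth factor = 1.169907 / 1.061621 = 1.102000
Total real return = 1.102000 − 1 → 0.10200.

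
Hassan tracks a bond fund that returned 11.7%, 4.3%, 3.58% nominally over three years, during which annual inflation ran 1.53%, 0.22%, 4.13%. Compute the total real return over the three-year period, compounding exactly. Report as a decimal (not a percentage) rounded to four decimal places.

Compound the nominal returns: 1.1170 × 1.0430 × 1.0358 = 1.206739.
Compound inflation: 1.0153 × 1.0022 × 1.0413 = 1.059558.
Deflate: 1.206739 / 1.059558 = 1.138908.
Total real return = 1.138908 − 1 → 0.1389.

0.1389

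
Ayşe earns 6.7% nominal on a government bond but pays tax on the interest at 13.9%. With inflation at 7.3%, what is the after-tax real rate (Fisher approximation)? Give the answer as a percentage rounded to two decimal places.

After-tax nominal return = 6.7% × (1 − 0.139) = 5.7687%.
r ≈ 5.7687% − 7.3% → -1.53%.

-1.53%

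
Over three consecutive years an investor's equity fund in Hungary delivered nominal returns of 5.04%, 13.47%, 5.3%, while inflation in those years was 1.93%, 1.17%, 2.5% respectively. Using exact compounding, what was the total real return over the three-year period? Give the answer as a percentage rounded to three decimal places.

18.737%

Nominal growth factor = 1.0504 × 1.1347 × 1.0530 = 1.255059
Price-level growth factor = 1.0193 × 1.0117 × 1.0250 = 1.057006
Real growth factor = 1.255059 / 1.057006 = 1.187371
Total real return = 1.187371 − 1 → 18.737%.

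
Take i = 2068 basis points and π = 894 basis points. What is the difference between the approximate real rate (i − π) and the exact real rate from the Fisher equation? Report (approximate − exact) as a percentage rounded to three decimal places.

0.963%

Approximate: r ≈ 20.680% − 8.940% = 11.7400%
Exact: (1 + 0.2068)/(1 + 0.0894) − 1 = 10.7766%
Error = 11.7400% − 10.7766% = 0.9634% → 0.963%.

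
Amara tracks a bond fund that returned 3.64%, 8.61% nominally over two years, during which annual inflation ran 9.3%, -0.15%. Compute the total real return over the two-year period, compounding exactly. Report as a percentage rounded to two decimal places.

Compound the nominal returns: 1.0364 × 1.0861 = 1.125634.
Compound inflation: 1.0930 × 0.9985 = 1.091361.
Deflate: 1.125634 / 1.091361 = 1.031404.
Total real return = 1.031404 − 1 → 3.14%.

3.14%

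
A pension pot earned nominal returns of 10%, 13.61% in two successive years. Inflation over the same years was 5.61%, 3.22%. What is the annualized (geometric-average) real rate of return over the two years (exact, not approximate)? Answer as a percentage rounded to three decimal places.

7.071%

Nominal growth factor = 1.1000 × 1.1361 = 1.24971000
Price-level growth factor = 1.0561 × 1.0322 = 1.09010642
Real growth factor = 1.24971000 / 1.09010642 = 1.14641101
Annualized real rate = 1.14641101^(1/2) − 1 = 7.0706% → 7.071%.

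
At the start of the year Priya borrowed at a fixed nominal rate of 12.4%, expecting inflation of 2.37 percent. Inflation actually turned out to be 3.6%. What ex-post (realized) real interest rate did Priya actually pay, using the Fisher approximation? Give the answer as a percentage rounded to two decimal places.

Ex-post: 12.4% − 3.6% = 8.800%
So the realized real rate is 8.80%.

8.80%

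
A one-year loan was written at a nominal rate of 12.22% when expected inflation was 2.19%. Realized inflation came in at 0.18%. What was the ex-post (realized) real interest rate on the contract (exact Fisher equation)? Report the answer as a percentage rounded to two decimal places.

Ex-post: (1 + 0.1222)/(1 + 0.0018) − 1 = 12.0184%
So the realized real rate is 12.02%.

12.02%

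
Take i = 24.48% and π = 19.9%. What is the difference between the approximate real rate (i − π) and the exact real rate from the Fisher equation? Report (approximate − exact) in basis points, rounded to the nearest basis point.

Approximate: r ≈ 24.480% − 19.900% = 4.5800%
Exact: (1 + 0.2448)/(1 + 0.1990) − 1 = 3.8198%
Error = 4.5800% − 3.8198% = 0.7602% → 76 basis points.

76 basis points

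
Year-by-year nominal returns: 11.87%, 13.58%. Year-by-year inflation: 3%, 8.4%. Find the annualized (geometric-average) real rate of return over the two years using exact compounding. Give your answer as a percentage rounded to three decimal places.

Nominal growth factor = 1.1187 × 1.1358 = 1.27061946
Price-level growth factor = 1.0300 × 1.0840 = 1.11652000
Real growth factor = 1.27061946 / 1.11652000 = 1.13801764
Annualized real rate = 1.13801764^(1/2) − 1 = 6.6779% → 6.678%.

6.678%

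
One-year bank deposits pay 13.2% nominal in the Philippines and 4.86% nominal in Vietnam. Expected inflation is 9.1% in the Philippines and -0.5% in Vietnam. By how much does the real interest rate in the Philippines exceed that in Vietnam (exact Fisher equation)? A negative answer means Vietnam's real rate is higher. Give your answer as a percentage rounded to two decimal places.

-1.63%

The Philippines: (1 + 0.1320)/(1 + 0.0910) − 1 = 3.7580%
Vietnam: (1 + 0.0486)/(1 − 0.0050) − 1 = 5.3869%
Differential = 3.7580% − 5.3869% = -1.6289% → -1.63%.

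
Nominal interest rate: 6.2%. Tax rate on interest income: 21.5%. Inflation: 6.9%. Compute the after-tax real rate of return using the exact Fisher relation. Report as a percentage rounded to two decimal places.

After-tax nominal return = 6.2% × (1 − 0.215) = 4.8670%.
1 + r = 1.04867 / 1.06900 = 0.980982
After-tax real rate = 0.980982 − 1 → -1.90%.

-1.90%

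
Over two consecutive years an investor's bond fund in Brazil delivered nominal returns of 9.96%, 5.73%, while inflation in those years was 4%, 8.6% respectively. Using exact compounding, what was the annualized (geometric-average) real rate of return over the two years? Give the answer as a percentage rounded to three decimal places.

1.458%

Nominal growth factor = 1.0996 × 1.0573 = 1.16260708
Price-level growth factor = 1.0400 × 1.0860 = 1.12944000
Real growth factor = 1.16260708 / 1.12944000 = 1.02936595
Annualized real rate = 1.02936595^(1/2) − 1 = 1.4577% → 1.458%.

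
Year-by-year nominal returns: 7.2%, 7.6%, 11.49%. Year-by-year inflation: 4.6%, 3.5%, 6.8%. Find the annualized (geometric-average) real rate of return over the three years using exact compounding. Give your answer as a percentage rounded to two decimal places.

Nominal growth factor = 1.0720 × 1.0760 × 1.1149 = 1.28600593
Price-level growth factor = 1.0460 × 1.0350 × 1.0680 = 1.15622748
Real growth factor = 1.28600593 / 1.15622748 = 1.11224301
Annualized real rate = 1.11224301^(1/3) − 1 = 3.6096% → 3.61%.

3.61%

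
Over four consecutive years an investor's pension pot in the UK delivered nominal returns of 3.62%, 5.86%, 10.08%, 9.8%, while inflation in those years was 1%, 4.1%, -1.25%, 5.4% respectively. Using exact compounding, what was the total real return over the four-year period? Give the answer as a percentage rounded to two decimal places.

21.15%

Nominal growth factor = 1.0362 × 1.0586 × 1.1008 × 1.0980 = 1.325825
Price-level growth factor = 1.0100 × 1.0410 × 0.9875 × 1.0540 = 1.094334
Real growth factor = 1.325825 / 1.094334 = 1.211536
Total real return = 1.211536 − 1 → 21.15%.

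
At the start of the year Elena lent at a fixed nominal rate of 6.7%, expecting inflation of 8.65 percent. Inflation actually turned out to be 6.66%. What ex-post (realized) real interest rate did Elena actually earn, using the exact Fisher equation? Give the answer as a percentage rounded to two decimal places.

Ex-post: (1 + 0.0670)/(1 + 0.0666) − 1 = 0.0375%
So the realized real rate is 0.04%.

0.04%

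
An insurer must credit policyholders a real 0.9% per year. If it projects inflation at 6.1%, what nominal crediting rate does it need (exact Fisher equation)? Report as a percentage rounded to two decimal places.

(1 + i) = (1 + r)(1 + π) = 1.00900 × 1.06100 = 1.070549
i = 1.070549 − 1, so the required nominal rate is 7.05%.

7.05%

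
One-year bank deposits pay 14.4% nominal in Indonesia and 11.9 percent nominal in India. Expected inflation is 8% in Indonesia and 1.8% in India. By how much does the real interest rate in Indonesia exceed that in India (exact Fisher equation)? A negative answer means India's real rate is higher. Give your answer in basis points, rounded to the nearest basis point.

Indonesia: (1 + 0.1440)/(1 + 0.0800) − 1 = 5.9259%
India: (1 + 0.1190)/(1 + 0.0180) − 1 = 9.9214%
Differential = 5.9259% − 9.9214% = -3.9955% → -400 basis points.

-400 basis points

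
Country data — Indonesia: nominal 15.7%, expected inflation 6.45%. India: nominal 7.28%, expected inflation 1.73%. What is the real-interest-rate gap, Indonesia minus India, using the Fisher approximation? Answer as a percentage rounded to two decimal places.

3.70%

Indonesia: 15.7% − 6.45% = 9.250%
India: 7.28% − 1.73% = 5.550%
Differential = 3.700% → 3.70%.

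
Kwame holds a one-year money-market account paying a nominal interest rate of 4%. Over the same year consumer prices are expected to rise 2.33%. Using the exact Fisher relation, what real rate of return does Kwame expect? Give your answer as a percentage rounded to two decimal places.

1 + r = 1.04000 / 1.02330 = 1.016320
r = 1.016320 − 1 = 1.6320%, i.e. 1.63%.

1.63%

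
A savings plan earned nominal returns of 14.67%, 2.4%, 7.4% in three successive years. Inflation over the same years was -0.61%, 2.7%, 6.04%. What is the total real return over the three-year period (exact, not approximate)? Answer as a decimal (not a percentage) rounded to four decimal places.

0.1651

Nominal growth factor = 1.1467 × 1.0240 × 1.0740 = 1.261113
Price-level growth factor = 0.9939 × 1.0270 × 1.0604 = 1.082388
Real growth factor = 1.261113 / 1.082388 = 1.165121
Total real return = 1.165121 − 1 → 0.1651.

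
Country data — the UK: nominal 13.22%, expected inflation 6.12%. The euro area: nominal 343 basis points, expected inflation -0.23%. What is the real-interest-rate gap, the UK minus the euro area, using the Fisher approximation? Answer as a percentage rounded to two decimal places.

3.44%

The UK: 13.22% − 6.12% = 7.100%
The euro area: 3.43% − (-0.23%) = 3.660%
Differential = 3.440% → 3.44%.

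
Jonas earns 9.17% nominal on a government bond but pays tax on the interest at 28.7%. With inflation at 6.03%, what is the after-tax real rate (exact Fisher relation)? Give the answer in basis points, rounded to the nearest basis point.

After-tax nominal return = 9.17% × (1 − 0.287) = 6.53821%.
1 + r = 1.0653821 / 1.06030 = 1.004793
After-tax real rate = 1.004793 − 1 → 48 basis points.

48 basis points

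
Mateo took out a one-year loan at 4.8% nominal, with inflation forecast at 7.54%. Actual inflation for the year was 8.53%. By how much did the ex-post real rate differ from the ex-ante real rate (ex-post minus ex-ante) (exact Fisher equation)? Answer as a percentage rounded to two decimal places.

Ex-ante: (1 + 0.0480)/(1 + 0.0754) − 1 = -2.5479%
Ex-post: (1 + 0.0480)/(1 + 0.0853) − 1 = -3.4368%
Difference (ex-post − ex-ante) = -0.8889% → -0.89%.

-0.89%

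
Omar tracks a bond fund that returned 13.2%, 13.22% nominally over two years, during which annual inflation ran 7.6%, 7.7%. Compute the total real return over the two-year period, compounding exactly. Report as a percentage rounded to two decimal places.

10.60%

Nominal growth factor = 1.1320 × 1.1322 = 1.281650
Price-level growth factor = 1.0760 × 1.0770 = 1.158852
Real growth factor = 1.281650 / 1.158852 = 1.105966
Total real return = 1.105966 − 1 → 10.60%.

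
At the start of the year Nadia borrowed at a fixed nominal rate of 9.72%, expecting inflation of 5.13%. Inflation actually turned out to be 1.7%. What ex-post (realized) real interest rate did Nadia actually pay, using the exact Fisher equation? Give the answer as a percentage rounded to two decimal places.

Ex-post: (1 + 0.0972)/(1 + 0.0170) − 1 = 7.8859%
So the realized real rate is 7.89%.

7.89%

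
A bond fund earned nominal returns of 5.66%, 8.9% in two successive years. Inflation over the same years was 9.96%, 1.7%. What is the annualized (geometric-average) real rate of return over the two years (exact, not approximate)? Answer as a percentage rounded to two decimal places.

1.44%

Compound the nominal returns: 1.0566 × 1.0890 = 1.15063740.
Compound inflation: 1.0996 × 1.0170 = 1.11829320.
Deflate: 1.15063740 / 1.11829320 = 1.02892283.
Annualized real rate = 1.02892283^(1/2) − 1 = 1.4358% → 1.44%.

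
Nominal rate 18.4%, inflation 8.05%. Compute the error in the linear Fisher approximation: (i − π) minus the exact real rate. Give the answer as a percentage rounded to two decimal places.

Approximate: r ≈ 18.400% − 8.050% = 10.3500%
Exact: (1 + 0.1840)/(1 + 0.0805) − 1 = 9.5789%
Error = 10.3500% − 9.5789% = 0.7711% → 0.77%.

0.77%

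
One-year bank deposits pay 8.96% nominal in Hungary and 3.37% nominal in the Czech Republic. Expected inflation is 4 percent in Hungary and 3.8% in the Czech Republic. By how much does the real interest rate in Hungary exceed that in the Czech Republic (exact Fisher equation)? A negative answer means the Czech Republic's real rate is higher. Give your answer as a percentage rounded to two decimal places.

5.18%

Hungary: (1 + 0.0896)/(1 + 0.0400) − 1 = 4.7692%
The Czech Republic: (1 + 0.0337)/(1 + 0.0380) − 1 = -0.4143%
Differential = 4.7692% − (-0.4143%) = 5.1835% → 5.18%.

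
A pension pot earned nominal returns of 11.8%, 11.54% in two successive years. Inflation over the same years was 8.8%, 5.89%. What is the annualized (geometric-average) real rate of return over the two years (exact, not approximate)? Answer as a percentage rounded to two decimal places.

4.04%

Compound the nominal returns: 1.1180 × 1.1154 = 1.24701720.
Compound inflation: 1.0880 × 1.0589 = 1.15208320.
Deflate: 1.24701720 / 1.15208320 = 1.08240203.
Annualized real rate = 1.08240203^(1/2) − 1 = 4.0386% → 4.04%.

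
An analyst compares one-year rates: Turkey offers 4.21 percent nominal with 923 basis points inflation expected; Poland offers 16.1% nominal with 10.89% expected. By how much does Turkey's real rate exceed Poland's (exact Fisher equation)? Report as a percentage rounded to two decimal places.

Turkey: (1 + 0.0421)/(1 + 0.0923) − 1 = -4.5958%
Poland: (1 + 0.1610)/(1 + 0.1089) − 1 = 4.6983%
Differential = -4.5958% − 4.6983% = -9.2942% → -9.29%.

-9.29%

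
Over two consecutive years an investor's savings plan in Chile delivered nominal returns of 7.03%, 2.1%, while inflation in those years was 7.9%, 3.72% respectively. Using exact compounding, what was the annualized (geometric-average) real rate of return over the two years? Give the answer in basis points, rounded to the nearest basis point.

-118 basis points

Nominal growth factor = 1.0703 × 1.0210 = 1.09277630
Price-level growth factor = 1.0790 × 1.0372 = 1.11913880
Real growth factor = 1.09277630 / 1.11913880 = 0.97644394
Annualized real rate = 0.97644394^(1/2) − 1 = -1.1848% → -118 basis points.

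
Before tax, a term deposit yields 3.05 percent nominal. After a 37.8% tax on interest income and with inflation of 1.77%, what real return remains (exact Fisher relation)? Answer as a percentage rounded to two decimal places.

After-tax nominal return = 3.05% × (1 − 0.378) = 1.8971%.
1 + r = 1.018971 / 1.01770 = 1.001249
After-tax real rate = 1.001249 − 1 → 0.12%.

0.12%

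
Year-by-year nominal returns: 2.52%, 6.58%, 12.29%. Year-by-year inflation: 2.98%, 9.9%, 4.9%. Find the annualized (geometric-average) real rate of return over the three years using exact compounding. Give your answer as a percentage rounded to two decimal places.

Compound the nominal returns: 1.0252 × 1.0658 × 1.1229 = 1.22694585.
Compound inflation: 1.0298 × 1.0990 × 1.0490 = 1.18720596.
Deflate: 1.22694585 / 1.18720596 = 1.03347346.
Annualized real rate = 1.03347346^(1/3) − 1 = 1.1036% → 1.10%.

1.10%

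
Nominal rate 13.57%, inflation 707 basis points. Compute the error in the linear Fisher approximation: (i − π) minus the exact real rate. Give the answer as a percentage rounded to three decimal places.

0.429%

Approximate: r ≈ 13.570% − 7.070% = 6.5000%
Exact: (1 + 0.1357)/(1 + 0.0707) − 1 = 6.0708%
Error = 6.5000% − 6.0708% = 0.4292% → 0.429%.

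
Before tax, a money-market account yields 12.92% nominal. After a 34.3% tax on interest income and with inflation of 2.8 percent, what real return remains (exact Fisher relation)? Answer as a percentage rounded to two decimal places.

After-tax nominal return = 12.92% × (1 − 0.343) = 8.48844%.
1 + r = 1.0848844 / 1.02800 = 1.055335
After-tax real rate = 1.055335 − 1 → 5.53%.

5.53%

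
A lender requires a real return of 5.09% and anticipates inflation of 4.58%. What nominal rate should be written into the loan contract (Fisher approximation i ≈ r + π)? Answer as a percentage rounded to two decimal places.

i ≈ r + π = 5.09% + 4.58% = 9.67%.

9.67%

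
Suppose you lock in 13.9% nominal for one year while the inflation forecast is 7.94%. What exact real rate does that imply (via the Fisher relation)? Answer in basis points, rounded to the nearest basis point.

By the Fisher relation, 1 + r = (1 + i)/(1 + π).
1 + r = 1.13900 / 1.07940 = 1.055216
r = 1.055216 − 1 = 5.5216%, i.e. 552 basis points.

552 basis points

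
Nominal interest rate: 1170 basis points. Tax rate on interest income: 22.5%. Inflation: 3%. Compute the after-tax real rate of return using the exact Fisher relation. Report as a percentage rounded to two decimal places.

5.89%

After-tax nominal return = 11.7% × (1 − 0.225) = 9.0675%.
1 + r = 1.090675 / 1.03000 = 1.058908
After-tax real rate = 1.058908 − 1 → 5.89%.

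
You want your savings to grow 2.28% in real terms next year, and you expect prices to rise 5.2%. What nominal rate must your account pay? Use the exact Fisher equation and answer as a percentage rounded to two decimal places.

(1 + i) = (1 + r)(1 + π) = 1.02280 × 1.05200 = 1.0759856
i = 1.0759856 − 1, so the required nominal rate is 7.60%.

7.60%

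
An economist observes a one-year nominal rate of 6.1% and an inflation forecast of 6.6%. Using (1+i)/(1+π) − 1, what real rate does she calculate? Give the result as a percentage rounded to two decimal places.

-0.47%

By the Fisher equation, 1 + r = (1 + i)/(1 + π).
1 + r = 1.06100 / 1.06600 = 0.995310
r = 0.995310 − 1 = -0.4690%, i.e. -0.47%.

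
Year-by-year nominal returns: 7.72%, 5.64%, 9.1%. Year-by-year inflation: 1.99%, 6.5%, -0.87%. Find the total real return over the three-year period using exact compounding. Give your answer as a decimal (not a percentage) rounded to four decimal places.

0.1530

Nominal growth factor = 1.0772 × 1.0564 × 1.0910 = 1.241508
Price-level growth factor = 1.0199 × 1.0650 × 0.9913 = 1.076744
Real growth factor = 1.241508 / 1.076744 = 1.153021
Total real return = 1.153021 − 1 → 0.1530.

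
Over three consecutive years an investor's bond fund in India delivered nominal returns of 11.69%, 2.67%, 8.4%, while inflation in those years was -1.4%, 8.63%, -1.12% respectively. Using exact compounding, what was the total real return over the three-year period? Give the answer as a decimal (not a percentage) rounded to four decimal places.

0.1737

Nominal growth factor = 1.1169 × 1.0267 × 1.0840 = 1.243046
Price-level growth factor = 0.9860 × 1.0863 × 0.9888 = 1.059096
Real growth factor = 1.243046 / 1.059096 = 1.173686
Total real return = 1.173686 − 1 → 0.1737.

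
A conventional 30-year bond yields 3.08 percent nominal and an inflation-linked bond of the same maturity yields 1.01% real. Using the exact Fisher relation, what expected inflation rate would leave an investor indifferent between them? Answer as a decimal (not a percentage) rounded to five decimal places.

(1 + π) = (1 + i)/(1 + r) = 1.03080 / 1.01010 = 1.020493
Break-even inflation = 1.020493 − 1 → 0.02049.

0.02049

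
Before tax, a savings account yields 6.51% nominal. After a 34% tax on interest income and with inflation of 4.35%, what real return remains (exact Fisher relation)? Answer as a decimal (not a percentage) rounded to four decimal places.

After-tax nominal return = 6.51% × (1 − 0.34) = 4.2966%.
1 + r = 1.042966 / 1.04350 = 0.999488
After-tax real rate = 0.999488 − 1 → -0.0005.

-0.0005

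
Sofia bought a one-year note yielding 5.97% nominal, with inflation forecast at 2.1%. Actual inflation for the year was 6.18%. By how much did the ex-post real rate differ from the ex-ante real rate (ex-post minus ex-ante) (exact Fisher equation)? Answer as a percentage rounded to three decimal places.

Ex-ante: (1 + 0.0597)/(1 + 0.0210) − 1 = 3.7904%
Ex-post: (1 + 0.0597)/(1 + 0.0618) − 1 = -0.1978%
Difference (ex-post − ex-ante) = -3.9882% → -3.988%.

-3.988%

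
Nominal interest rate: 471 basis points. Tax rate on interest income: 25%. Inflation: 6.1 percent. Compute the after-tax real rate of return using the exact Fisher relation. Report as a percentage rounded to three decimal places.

After-tax nominal return = 4.71% × (1 − 0.25) = 3.5325%.
1 + r = 1.035325 / 1.06100 = 0.975801
After-tax real rate = 0.975801 − 1 → -2.420%.

-2.420%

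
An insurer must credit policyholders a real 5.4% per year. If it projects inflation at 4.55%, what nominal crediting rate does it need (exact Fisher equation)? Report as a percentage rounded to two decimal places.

(1 + i) = (1 + r)(1 + π) = 1.05400 × 1.04550 = 1.101957
i = 1.101957 − 1, so the required nominal rate is 10.20%.

10.20%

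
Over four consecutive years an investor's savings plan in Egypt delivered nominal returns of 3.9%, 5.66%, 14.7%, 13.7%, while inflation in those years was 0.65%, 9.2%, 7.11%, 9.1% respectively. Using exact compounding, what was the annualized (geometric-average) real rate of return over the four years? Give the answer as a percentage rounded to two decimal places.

2.75%

Compound the nominal returns: 1.0390 × 1.0566 × 1.1470 × 1.1370 = 1.43169344.
Compound inflation: 1.0065 × 1.0920 × 1.0711 × 1.0910 = 1.28437306.
Deflate: 1.43169344 / 1.28437306 = 1.11470218.
Annualized real rate = 1.11470218^(1/4) − 1 = 2.7519% → 2.75%.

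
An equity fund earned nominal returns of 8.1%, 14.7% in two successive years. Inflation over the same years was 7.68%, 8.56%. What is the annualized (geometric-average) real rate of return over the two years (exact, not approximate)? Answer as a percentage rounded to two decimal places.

Compound the nominal returns: 1.0810 × 1.1470 = 1.23990700.
Compound inflation: 1.0768 × 1.0856 = 1.16897408.
Deflate: 1.23990700 / 1.16897408 = 1.06067963.
Annualized real rate = 1.06067963^(1/2) − 1 = 2.9893% → 2.99%.

2.99%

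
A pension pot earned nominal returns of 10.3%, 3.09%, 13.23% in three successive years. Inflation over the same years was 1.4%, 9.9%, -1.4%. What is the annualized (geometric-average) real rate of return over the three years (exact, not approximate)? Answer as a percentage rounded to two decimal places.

Compound the nominal returns: 1.1030 × 1.0309 × 1.1323 = 1.28751874.
Compound inflation: 1.0140 × 1.0990 × 0.9860 = 1.09878460.
Deflate: 1.28751874 / 1.09878460 = 1.17176628.
Annualized real rate = 1.17176628^(1/3) − 1 = 5.4258% → 5.43%.

5.43%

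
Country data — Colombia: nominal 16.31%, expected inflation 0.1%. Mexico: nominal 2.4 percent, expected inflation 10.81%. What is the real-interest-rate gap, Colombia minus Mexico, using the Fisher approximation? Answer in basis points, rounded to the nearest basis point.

2462 basis points

Colombia: 16.31% − 0.1% = 16.210%
Mexico: 2.4% − 10.81% = -8.410%
Differential = 24.620% → 2462 basis points.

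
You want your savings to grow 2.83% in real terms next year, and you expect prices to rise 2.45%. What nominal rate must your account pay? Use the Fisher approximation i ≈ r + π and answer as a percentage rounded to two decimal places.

i ≈ r + π = 2.83% + 2.45% = 5.28%.

5.28%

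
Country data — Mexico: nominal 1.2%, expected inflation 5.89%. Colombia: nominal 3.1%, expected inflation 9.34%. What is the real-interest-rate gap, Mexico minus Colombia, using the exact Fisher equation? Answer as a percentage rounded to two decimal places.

Mexico: (1 + 0.0120)/(1 + 0.0589) − 1 = -4.4291%
Colombia: (1 + 0.0310)/(1 + 0.0934) − 1 = -5.7070%
Differential = -4.4291% − (-5.7070%) = 1.2778% → 1.28%.

1.28%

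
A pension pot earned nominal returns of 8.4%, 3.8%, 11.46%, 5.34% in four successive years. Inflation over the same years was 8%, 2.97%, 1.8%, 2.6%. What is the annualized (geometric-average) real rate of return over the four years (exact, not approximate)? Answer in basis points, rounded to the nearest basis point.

327 basis points

Compound the nominal returns: 1.0840 × 1.0380 × 1.1146 × 1.0534 = 1.32111003.
Compound inflation: 1.0800 × 1.0297 × 1.0180 × 1.0260 = 1.16152780.
Deflate: 1.32111003 / 1.16152780 = 1.13738994.
Annualized real rate = 1.13738994^(1/4) − 1 = 3.2708% → 327 basis points.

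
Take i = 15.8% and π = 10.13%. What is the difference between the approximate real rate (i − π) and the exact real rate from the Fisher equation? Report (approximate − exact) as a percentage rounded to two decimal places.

Approximate: r ≈ 15.800% − 10.130% = 5.6700%
Exact: (1 + 0.1580)/(1 + 0.1013) − 1 = 5.1485%
Error = 5.6700% − 5.1485% = 0.5215% → 0.52%.

0.52%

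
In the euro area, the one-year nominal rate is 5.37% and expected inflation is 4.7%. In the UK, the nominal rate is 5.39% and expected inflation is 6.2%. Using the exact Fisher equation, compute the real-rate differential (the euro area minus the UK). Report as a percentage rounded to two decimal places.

The euro area: (1 + 0.0537)/(1 + 0.0470) − 1 = 0.6399%
The UK: (1 + 0.0539)/(1 + 0.0620) − 1 = -0.7627%
Differential = 0.6399% − (-0.7627%) = 1.4026% → 1.40%.

1.40%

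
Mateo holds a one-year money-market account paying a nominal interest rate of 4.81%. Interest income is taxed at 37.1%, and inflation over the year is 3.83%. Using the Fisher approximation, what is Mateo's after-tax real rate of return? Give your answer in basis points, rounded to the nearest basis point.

-80 basis points

After-tax nominal return = 4.81% × (1 − 0.371) = 3.02549%.
r ≈ 3.02549% − 3.83% → -80 basis points.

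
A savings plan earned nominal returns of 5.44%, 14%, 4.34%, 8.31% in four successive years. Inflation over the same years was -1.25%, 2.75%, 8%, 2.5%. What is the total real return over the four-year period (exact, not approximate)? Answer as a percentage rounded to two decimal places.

Nominal growth factor = 1.0544 × 1.1400 × 1.0434 × 1.0831 = 1.358406
Price-level growth factor = 0.9875 × 1.0275 × 1.0800 × 1.0250 = 1.123224
Real growth factor = 1.358406 / 1.123224 = 1.209381
Total real return = 1.209381 − 1 → 20.94%.

20.94%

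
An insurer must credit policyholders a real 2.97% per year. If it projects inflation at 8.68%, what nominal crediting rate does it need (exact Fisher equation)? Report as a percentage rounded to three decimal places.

11.908%

(1 + i) = (1 + r)(1 + π) = 1.02970 × 1.08680 = 1.11907796
i = 1.11907796 − 1, so the required nominal rate is 11.908%.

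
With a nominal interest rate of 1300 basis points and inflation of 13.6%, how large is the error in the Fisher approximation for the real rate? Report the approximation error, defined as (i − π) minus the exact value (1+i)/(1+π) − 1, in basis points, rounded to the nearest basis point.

Approximate: r ≈ 13.000% − 13.600% = -0.6000%
Exact: (1 + 0.1300)/(1 + 0.1360) − 1 = -0.5282%
Error = -0.6000% − (-0.5282%) = -0.0718% → -7 basis points.

-7 basis points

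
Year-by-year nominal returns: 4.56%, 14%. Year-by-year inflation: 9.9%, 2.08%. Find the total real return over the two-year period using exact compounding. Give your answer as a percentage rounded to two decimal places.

6.25%

Compound the nominal returns: 1.0456 × 1.1400 = 1.191984.
Compound inflation: 1.0990 × 1.0208 = 1.121859.
Deflate: 1.191984 / 1.121859 = 1.062508.
Total real return = 1.062508 − 1 → 6.25%.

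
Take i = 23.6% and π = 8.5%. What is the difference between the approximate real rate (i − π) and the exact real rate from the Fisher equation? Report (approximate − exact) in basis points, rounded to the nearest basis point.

118 basis points

Approximate: r ≈ 23.600% − 8.500% = 15.1000%
Exact: (1 + 0.2360)/(1 + 0.0850) − 1 = 13.9171%
Error = 15.1000% − 13.9171% = 1.1829% → 118 basis points.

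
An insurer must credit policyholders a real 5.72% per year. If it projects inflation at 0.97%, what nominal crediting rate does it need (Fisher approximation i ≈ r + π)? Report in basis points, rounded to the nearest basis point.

i ≈ r + π = 5.72% + 0.97% = 669 basis points.

669 basis points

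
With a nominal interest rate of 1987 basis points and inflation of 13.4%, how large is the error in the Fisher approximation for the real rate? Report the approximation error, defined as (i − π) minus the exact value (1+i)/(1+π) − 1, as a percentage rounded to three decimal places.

0.765%

Approximate: r ≈ 19.870% − 13.400% = 6.4700%
Exact: (1 + 0.1987)/(1 + 0.1340) − 1 = 5.70547%
Error = 6.4700% − 5.70547% = 0.76453% → 0.765%.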